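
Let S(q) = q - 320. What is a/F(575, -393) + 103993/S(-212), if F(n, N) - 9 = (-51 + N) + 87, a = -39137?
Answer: -1921085/23142 ≈ -83.013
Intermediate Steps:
F(n, N) = 45 + N (F(n, N) = 9 + ((-51 + N) + 87) = 9 + (36 + N) = 45 + N)
S(q) = -320 + q
a/F(575, -393) + 103993/S(-212) = -39137/(45 - 393) + 103993/(-320 - 212) = -39137/(-348) + 103993/(-532) = -39137*(-1/348) + 103993*(-1/532) = 39137/348 - 103993/532 = -1921085/23142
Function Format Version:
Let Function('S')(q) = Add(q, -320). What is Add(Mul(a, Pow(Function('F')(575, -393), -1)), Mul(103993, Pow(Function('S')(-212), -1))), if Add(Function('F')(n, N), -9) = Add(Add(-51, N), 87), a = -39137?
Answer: Rational(-1921085, 23142) ≈ -83.013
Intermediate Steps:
Function('F')(n, N) = Add(45, N) (Function('F')(n, N) = Add(9, Add(Add(-51, N), 87)) = Add(9, Add(36, N)) = Add(45, N))
Function('S')(q) = Add(-320, q)
Add(Mul(a, Pow(Function('F')(575, -393), -1)), Mul(103993, Pow(Function('S')(-212), -1))) = Add(Mul(-39137, Pow(Add(45, -393), -1)), Mul(103993, Pow(Add(-320, -212), -1))) = Add(Mul(-39137, Pow(-348, -1)), Mul(103993, Pow(-532, -1))) = Add(Mul(-39137, Rational(-1, 348)), Mul(103993, Rational(-1, 532))) = Add(Rational(39137, 348), Rational(-103993, 532)) = Rational(-1921085, 23142)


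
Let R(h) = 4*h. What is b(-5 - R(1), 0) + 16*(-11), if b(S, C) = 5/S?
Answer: -1589/9 ≈ -176.56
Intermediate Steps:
b(-5 - R(1), 0) + 16*(-11) = 5/(-5 - 4) + 16*(-11) = 5/(-5 - 1*4) - 176 = 5/(-5 - 4) - 176 = 5/(-9) - 176 = 5*(-⅑) - 176 = -5/9 - 176 = -1589/9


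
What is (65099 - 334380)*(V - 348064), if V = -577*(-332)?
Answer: 42142476500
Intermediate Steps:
V = 191564
(65099 - 334380)*(V - 348064) = (65099 - 334380)*(191564 - 348064) = -269281*(-156500) = 42142476500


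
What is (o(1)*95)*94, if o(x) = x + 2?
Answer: 26790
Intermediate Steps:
o(x) = 2 + x
(o(1)*95)*94 = ((2 + 1)*95)*94 = (3*95)*94 = 285*94 = 26790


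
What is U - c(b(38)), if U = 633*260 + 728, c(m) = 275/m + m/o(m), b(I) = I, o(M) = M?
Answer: 6281391/38 ≈ 1.6530e+5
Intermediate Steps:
c(m) = 1 + 275/m (c(m) = 275/m + m/m = 275/m + 1 = 1 + 275/m)
U = 165308 (U = 164580 + 728 = 165308)
U - c(b(38)) = 165308 - (275 + 38)/38 = 165308 - 313/38 = 6281391/38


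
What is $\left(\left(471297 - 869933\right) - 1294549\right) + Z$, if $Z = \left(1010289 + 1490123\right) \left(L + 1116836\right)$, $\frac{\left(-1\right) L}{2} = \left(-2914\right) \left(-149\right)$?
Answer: $621260673983$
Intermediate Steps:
$L = -868372$ ($L = - 2 \left(\left(-2914\right) \left(-149\right)\right) = \left(-2\right) 434186 = -868372$)
$Z = 621262367168$ ($Z = \left(1010289 + 1490123\right) \left(-868372 + 1116836\right) = 2500412 \cdot 248464 = 621262367168$)
$\left(\left(471297 - 869933\right) - 1294549\right) + Z = \left(\left(471297 - 869933\right) - 1294549\right) + 621262367168 = \left(-398636 - 1294549\right) + 621262367168 = -1693185 + 621262367168 = 621260673983$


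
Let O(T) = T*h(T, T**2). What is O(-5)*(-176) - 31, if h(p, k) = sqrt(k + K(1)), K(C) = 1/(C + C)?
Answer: -31 + 440*sqrt(102) ≈ 4412.8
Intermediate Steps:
K(C) = 1/(2*C)
h(p, k) = sqrt(1/2 + k) (h(p, k) = sqrt(k + (1/2)/1) = sqrt(k + (1/2)*1) = sqrt(k + 1/2) = sqrt(1/2 + k))
O(T) = T*sqrt(2 + 4*T**2)/2 (O(T) = T*(sqrt(2 + 4*T**2)/2) = T*sqrt(2 + 4*T**2)/2)
O(-5)*(-176) - 31 = ((1/2)*(-5)*sqrt(2 + 4*(-5)**2))*(-176) - 31 = ((1/2)*(-5)*sqrt(2 + 4*25))*(-176) - 31 = ((1/2)*(-5)*sqrt(2 + 100))*(-176) - 31 = ((1/2)*(-5)*sqrt(102))*(-176) - 31 = -5*sqrt(102)/2*(-176) - 31 = 440*sqrt(102) - 31 = -31 + 440*sqrt(102)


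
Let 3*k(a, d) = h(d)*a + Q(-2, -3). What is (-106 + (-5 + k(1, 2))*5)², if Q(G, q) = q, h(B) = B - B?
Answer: 18496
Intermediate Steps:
h(B) = 0
k(a, d) = -1 (k(a, d) = (0*a - 3)/3 = (0 - 3)/3 = (⅓)*(-3) = -1)
(-106 + (-5 + k(1, 2))*5)² = (-106 + (-5 - 1)*5)² = (-106 - 6*5)² = (-106 - 30)² = (-136)² = 18496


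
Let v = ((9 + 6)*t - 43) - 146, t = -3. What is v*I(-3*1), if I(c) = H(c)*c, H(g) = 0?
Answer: 0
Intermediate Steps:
I(c) = 0 (I(c) = 0*c = 0)
v = -234 (v = ((9 + 6)*(-3) - 43) - 146 = (15*(-3) - 43) - 146 = (-45 - 43) - 146 = -88 - 146 = -234)
v*I(-3*1) = -234*0 = 0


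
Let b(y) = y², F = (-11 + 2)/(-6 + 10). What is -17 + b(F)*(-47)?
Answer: -4079/16 ≈ -254.94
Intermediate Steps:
F = -9/4 ≈ -2.2500
-17 + b(F)*(-47) = -17 + (-9/4)²*(-47) = -17 + (81/16)*(-47) = -17 - 3807/16 = -4079/16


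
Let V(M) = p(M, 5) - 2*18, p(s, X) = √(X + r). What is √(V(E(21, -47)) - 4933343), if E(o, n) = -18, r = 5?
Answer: √(-4933379 + √10) ≈ 2221.1*I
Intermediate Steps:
p(s, X) = √(5 + X) (p(s, X) = √(X + 5) = √(5 + X))
V(M) = -36 + √10 (V(M) = √(5 + 5) - 2*18 = √10 - 36 = -36 + √10)
√(V(E(21, -47)) - 4933343) = √((-36 + √10) - 4933343) = √(-4933379 + √10)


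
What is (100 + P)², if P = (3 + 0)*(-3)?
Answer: 8281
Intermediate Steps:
P = -9 (P = 3*(-3) = -9)
(100 + P)² = (100 - 9)² = 91² = 8281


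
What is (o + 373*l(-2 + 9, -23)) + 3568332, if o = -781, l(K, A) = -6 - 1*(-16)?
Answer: 3571281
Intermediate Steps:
l(K, A) = 10 (l(K, A) = -6 + 16 = 10)
(o + 373*l(-2 + 9, -23)) + 3568332 = (-781 + 373*10) + 3568332 = (-781 + 3730) + 3568332 = 2949 + 3568332 = 3571281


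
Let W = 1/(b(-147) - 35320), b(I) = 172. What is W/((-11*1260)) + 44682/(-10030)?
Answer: -2176689348293/488612733840 ≈ -4.4548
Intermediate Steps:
W = -1/35148 (W = 1/(172 - 35320) = 1/(-35148) = -1/35148 ≈ -2.8451e-5)
W/((-11*1260)) + 44682/(-10030) = -1/(35148*((-11*1260))) + 44682/(-10030) = -1/35148/(-13860) + 44682*(-1/10030) = -1/35148*(-1/13860) - 22341/5015 = 1/487151280 - 22341/5015 = -2176689348293/488612733840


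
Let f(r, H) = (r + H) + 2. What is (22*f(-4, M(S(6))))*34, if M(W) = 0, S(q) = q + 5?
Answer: -1496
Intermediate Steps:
S(q) = 5 + q
f(r, H) = 2 + H + r (f(r, H) = (H + r) + 2 = 2 + H + r)
(22*f(-4, M(S(6))))*34 = (22*(2 + 0 - 4))*34 = (22*(-2))*34 = -44*34 = -1496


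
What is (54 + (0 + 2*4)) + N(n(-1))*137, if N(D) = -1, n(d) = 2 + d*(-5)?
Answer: -75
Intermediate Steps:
n(d) = 2 - 5*d
(54 + (0 + 2*4)) + N(n(-1))*137 = (54 + (0 + 2*4)) - 1*137 = (54 + (0 + 8)) - 137 = (54 + 8) - 137 = 62 - 137 = -75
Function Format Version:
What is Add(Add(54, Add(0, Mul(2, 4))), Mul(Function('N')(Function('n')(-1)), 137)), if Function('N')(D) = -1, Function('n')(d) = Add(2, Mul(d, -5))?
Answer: -75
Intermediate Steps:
Function('n')(d) = Add(2, Mul(-5, d))
Add(Add(54, Add(0, Mul(2, 4))), Mul(Function('N')(Function('n')(-1)), 137)) = Add(Add(54, Add(0, Mul(2, 4))), Mul(-1, 137)) = Add(Add(54, Add(0, 8)), -137) = Add(Add(54, 8), -137) = Add(62, -137) = -75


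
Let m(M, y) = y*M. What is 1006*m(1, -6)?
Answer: -6036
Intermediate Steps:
m(M, y) = M*y
1006*m(1, -6) = 1006*(1*(-6)) = 1006*(-6) = -6036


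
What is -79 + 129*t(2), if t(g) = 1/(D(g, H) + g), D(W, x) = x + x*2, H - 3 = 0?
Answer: -740/11 ≈ -67.273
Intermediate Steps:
H = 3 (H = 3 + 0 = 3)
D(W, x) = 3*x (D(W, x) = x + 2*x = 3*x)
t(g) = 1/(9 + g) (t(g) = 1/(3*3 + g) = 1/(9 + g))
-79 + 129*t(2) = -79 + 129/(9 + 2) = -79 + 129/11 = -740/11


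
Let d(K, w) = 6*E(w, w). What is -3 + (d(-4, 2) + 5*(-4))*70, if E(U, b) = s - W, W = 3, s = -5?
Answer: -4763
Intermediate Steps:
E(U, b) = -8 (E(U, b) = -5 - 1*3 = -5 - 3 = -8)
d(K, w) = -48 (d(K, w) = 6*(-8) = -48)
-3 + (d(-4, 2) + 5*(-4))*70 = -3 + (-48 + 5*(-4))*70 = -3 + (-48 - 20)*70 = -3 - 68*70 = -3 - 4760 = -4763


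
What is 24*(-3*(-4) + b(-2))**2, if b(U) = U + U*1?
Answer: 1536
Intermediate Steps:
b(U) = 2*U (b(U) = U + U = 2*U)
24*(-3*(-4) + b(-2))**2 = 24*(-3*(-4) + 2*(-2))**2 = 24*(12 - 4)**2 = 24*8**2 = 24*64 = 1536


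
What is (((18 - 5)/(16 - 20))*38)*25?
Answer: -6175/2 ≈ -3087.5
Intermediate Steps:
(((18 - 5)/(16 - 20))*38)*25 = ((13/(-4))*38)*25 = ((13*(-¼))*38)*25 = -13/4*38*25 = -247/2*25 = -6175/2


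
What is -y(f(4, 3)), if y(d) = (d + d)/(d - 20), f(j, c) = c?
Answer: 6/17 ≈ 0.35294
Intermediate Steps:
y(d) = 2*d/(-20 + d) (y(d) = (2*d)/(-20 + d) = 2*d/(-20 + d))
-y(f(4, 3)) = -2*3/(-20 + 3) = -2*3/(-17) = -2*3*(-1)/17 = -1*(-6/17) = 6/17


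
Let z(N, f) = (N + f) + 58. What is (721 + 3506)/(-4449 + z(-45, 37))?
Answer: -4227/4399 ≈ -0.96090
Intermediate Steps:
z(N, f) = 58 + N + f
(721 + 3506)/(-4449 + z(-45, 37)) = (721 + 3506)/(-4449 + (58 - 45 + 37)) = 4227/(-4449 + 50) = 4227/(-4399) = 4227*(-1/4399) = -4227/4399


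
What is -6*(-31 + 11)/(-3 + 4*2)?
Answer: 24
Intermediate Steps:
-6*(-31 + 11)/(-3 + 4*2) = -(-120)/(-3 + 8) = -(-120)/5 = -6*(-4) = 24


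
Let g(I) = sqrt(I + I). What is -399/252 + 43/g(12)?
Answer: -19/12 + 43*sqrt(6)/12 ≈ 7.1940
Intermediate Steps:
g(I) = sqrt(2)*sqrt(I) (g(I) = sqrt(2*I) = sqrt(2)*sqrt(I))
-399/252 + 43/g(12) = -399/252 + 43/((sqrt(2)*sqrt(12))) = -399*1/252 + 43/((sqrt(2)*(2*sqrt(3)))) = -19/12 + 43/((2*sqrt(6))) = -19/12 + 43*(sqrt(6)/12) = -19/12 + 43*sqrt(6)/12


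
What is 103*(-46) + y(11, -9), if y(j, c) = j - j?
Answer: -4738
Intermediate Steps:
y(j, c) = 0
103*(-46) + y(11, -9) = 103*(-46) + 0 = -4738 + 0 = -4738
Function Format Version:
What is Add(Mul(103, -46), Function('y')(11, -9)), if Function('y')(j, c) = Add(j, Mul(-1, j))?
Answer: -4738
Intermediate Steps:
Function('y')(j, c) = 0
Add(Mul(103, -46), Function('y')(11, -9)) = Add(Mul(103, -46), 0) = Add(-4738, 0) = -4738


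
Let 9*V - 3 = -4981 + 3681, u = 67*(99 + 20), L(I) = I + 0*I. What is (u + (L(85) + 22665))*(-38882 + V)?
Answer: -3596997635/3 ≈ -1.1990e+9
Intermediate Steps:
L(I) = I (L(I) = I + 0 = I)
u = 7973 (u = 67*119 = 7973)
V = -1297/9 (V = ⅓ + (-4981 + 3681)/9 = ⅓ + (⅑)*(-1300) = ⅓ - 1300/9 = -1297/9 ≈ -144.11)
(u + (L(85) + 22665))*(-38882 + V) = (7973 + (85 + 22665))*(-38882 - 1297/9) = (7973 + 22750)*(-351235/9) = 30723*(-351235/9) = -3596997635/3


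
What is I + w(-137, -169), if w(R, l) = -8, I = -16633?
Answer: -16641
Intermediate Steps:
I + w(-137, -169) = -16633 - 8 = -16641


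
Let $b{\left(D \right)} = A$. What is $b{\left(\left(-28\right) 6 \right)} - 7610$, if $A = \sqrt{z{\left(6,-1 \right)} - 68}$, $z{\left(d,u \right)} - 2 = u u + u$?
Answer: $-7610 + i \sqrt{66} \approx -7610.0 + 8.124 i$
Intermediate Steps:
$z{\left(d,u \right)} = 2 + u + u^{2}$ ($z{\left(d,u \right)} = 2 + \left(u u + u\right) = 2 + \left(u^{2} + u\right) = 2 + \left(u + u^{2}\right) = 2 + u + u^{2}$)
$A = i \sqrt{66}$ ($A = \sqrt{\left(2 - 1 + \left(-1\right)^{2}\right) - 68} = \sqrt{\left(2 - 1 + 1\right) - 68} = \sqrt{2 - 68} = \sqrt{-66} = i \sqrt{66} \approx 8.124 i$)
$b{\left(D \right)} = i \sqrt{66}$
$b{\left(\left(-28\right) 6 \right)} - 7610 = i \sqrt{66} - 7610 = -7610 + i \sqrt{66}$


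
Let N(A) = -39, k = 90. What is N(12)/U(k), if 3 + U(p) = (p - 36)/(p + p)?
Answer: 130/9 ≈ 14.444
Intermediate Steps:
U(p) = -3 + (-36 + p)/(2*p) (U(p) = -3 + (p - 36)/(p + p) = -3 + (-36 + p)/((2*p)) = -3 + (-36 + p)*(1/(2*p)) = -3 + (-36 + p)/(2*p))
N(12)/U(k) = -39/(-5/2 - 18/90) = -39/(-5/2 - 18*1/90) = -39/(-5/2 - ⅕) = -39/(-27/10) = -39*(-10/27) = 130/9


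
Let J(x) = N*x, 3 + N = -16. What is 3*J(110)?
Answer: -6270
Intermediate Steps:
N = -19 (N = -3 - 16 = -19)
J(x) = -19*x
3*J(110) = 3*(-19*110) = 3*(-2090) = -6270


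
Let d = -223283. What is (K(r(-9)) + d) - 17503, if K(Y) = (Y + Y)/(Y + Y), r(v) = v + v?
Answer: -240785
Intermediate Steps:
r(v) = 2*v
K(Y) = 1 (K(Y) = (2*Y)/((2*Y)) = (2*Y)*(1/(2*Y)) = 1)
(K(r(-9)) + d) - 17503 = (1 - 223283) - 17503 = -223282 - 17503 = -240785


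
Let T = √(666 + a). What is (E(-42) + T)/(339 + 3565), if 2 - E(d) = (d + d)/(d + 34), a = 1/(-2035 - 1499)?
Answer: -17/7808 + √8317774362/13796736 ≈ 0.0044331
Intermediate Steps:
a = -1/3534 (a = 1/(-3534) = -1/3534 ≈ -0.00028297)
E(d) = 2 - 2*d/(34 + d) (E(d) = 2 - (d + d)/(d + 34) = 2 - 2*d/(34 + d))
T = √8317774362/3534 (T = √(666 - 1/3534) = √(2353643/3534) = √8317774362/3534 ≈ 25.807)
(E(-42) + T)/(339 + 3565) = (68/(34 - 42) + √8317774362/3534)/(339 + 3565) = (68/(-8) + √8317774362/3534)/3904 = (68*(-⅛) + √8317774362/3534)*(1/3904) = (-17/2 + √8317774362/3534)*(1/3904) = -17/7808 + √8317774362/13796736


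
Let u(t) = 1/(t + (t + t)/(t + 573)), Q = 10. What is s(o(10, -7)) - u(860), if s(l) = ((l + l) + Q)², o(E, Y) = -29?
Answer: 2843364967/1234100 ≈ 2304.0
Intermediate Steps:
s(l) = (10 + 2*l)² (s(l) = ((l + l) + 10)² = (2*l + 10)² = (10 + 2*l)²)
u(t) = 1/(t + 2*t/(573 + t)) (u(t) = 1/(t + (2*t)/(573 + t)) = 1/(t + 2*t/(573 + t)))
s(o(10, -7)) - u(860) = 4*(5 - 29)² - (573 + 860)/(860*(575 + 860)) = 4*(-24)² - 1433/(860*1435) = 4*576 - 1433/(860*1435) = 2304 - 1*1433/1234100 = 2304 - 1433/1234100 = 2843364967/1234100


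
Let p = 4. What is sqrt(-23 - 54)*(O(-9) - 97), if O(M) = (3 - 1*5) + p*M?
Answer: -135*I*sqrt(77) ≈ -1184.6*I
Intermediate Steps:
O(M) = -2 + 4*M (O(M) = (3 - 1*5) + 4*M = (3 - 5) + 4*M = -2 + 4*M)
sqrt(-23 - 54)*(O(-9) - 97) = sqrt(-23 - 54)*((-2 + 4*(-9)) - 97) = sqrt(-77)*((-2 - 36) - 97) = (I*sqrt(77))*(-38 - 97) = (I*sqrt(77))*(-135) = -135*I*sqrt(77)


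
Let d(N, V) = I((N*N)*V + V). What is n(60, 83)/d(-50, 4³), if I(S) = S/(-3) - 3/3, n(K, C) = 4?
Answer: -12/160067 ≈ -7.4969e-5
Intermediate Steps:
I(S) = -1 - S/3 (I(S) = S*(-⅓) - 3*⅓ = -S/3 - 1 = -1 - S/3)
d(N, V) = -1 - V/3 - V*N²/3 (d(N, V) = -1 - ((N*N)*V + V)/3 = -1 - (N²*V + V)/3 = -1 - (V*N² + V)/3 = -1 - (V + V*N²)/3 = -1 + (-V/3 - V*N²/3) = -1 - V/3 - V*N²/3)
n(60, 83)/d(-50, 4³) = 4/(-1 - ⅓*4³*(1 + (-50)²)) = 4/(-1 - ⅓*64*(1 + 2500)) = 4/(-1 - ⅓*64*2501) = 4/(-1 - 160064/3) = 4/(-160067/3) = 4*(-3/160067) = -12/160067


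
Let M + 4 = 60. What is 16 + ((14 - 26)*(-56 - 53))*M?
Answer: 73264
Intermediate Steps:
M = 56 (M = -4 + 60 = 56)
16 + ((14 - 26)*(-56 - 53))*M = 16 + ((14 - 26)*(-56 - 53))*56 = 16 - 12*(-109)*56 = 16 + 1308*56 = 16 + 73248 = 73264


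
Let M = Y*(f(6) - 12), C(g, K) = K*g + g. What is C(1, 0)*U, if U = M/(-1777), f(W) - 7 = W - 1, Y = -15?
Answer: 0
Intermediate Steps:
f(W) = 6 + W (f(W) = 7 + (W - 1) = 7 + (-1 + W) = 6 + W)
C(g, K) = g + K*g
M = 0 (M = -15*((6 + 6) - 12) = -15*(12 - 12) = -15*0 = 0)
U = 0 (U = 0/(-1777) = 0*(-1/1777) = 0)
C(1, 0)*U = (1*(1 + 0))*0 = (1*1)*0 = 1*0 = 0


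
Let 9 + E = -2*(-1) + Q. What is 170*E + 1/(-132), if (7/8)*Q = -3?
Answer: -1638127/924 ≈ -1772.9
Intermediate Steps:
Q = -24/7 (Q = (8/7)*(-3) = -24/7 ≈ -3.4286)
E = -73/7 (E = -9 + (-2*(-1) - 24/7) = -9 + (2 - 24/7) = -9 - 10/7 = -73/7 ≈ -10.429)
170*E + 1/(-132) = 170*(-73/7) + 1/(-132) = -12410/7 - 1/132 = -1638127/924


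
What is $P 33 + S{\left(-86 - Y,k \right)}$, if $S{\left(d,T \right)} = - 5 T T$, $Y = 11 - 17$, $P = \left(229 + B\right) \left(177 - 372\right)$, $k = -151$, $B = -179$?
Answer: $-435755$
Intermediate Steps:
$P = -9750$ ($P = \left(229 - 179\right) \left(177 - 372\right) = 50 \left(-195\right) = -9750$)
$Y = -6$ ($Y = 11 - 17 = -6$)
$S{\left(d,T \right)} = - 5 T^{2}$
$P 33 + S{\left(-86 - Y,k \right)} = \left(-9750\right) 33 - 5 \left(-151\right)^{2} = -321750 - 114005 = -435755$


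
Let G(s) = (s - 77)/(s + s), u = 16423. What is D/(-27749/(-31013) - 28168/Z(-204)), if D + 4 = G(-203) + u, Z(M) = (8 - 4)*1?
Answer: -14767491223/6332608113 ≈ -2.3320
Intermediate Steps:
G(s) = (-77 + s)/(2*s) (G(s) = (-77 + s)/((2*s)) = (-77 + s)*(1/(2*s)) = (-77 + s)/(2*s))
Z(M) = 4 (Z(M) = 4*1 = 4)
D = 476171/29 (D = -4 + ((½)*(-77 - 203)/(-203) + 16423) = -4 + ((½)*(-1/203)*(-280) + 16423) = -4 + (20/29 + 16423) = -4 + 476287/29 = 476171/29 ≈ 16420.)
D/(-27749/(-31013) - 28168/Z(-204)) = 476171/(29*(-27749/(-31013) - 28168/4)) = 476171/(29*(-27749*(-1/31013) - 28168*¼)) = 476171/(29*(27749/31013 - 7042)) = 476171/(29*(-218365797/31013)) = (476171/29)*(-31013/218365797) = -14767491223/6332608113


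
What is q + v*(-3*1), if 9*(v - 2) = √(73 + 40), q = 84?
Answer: 78 - √113/3 ≈ 74.457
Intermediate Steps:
v = 2 + √113/9 (v = 2 + √(73 + 40)/9 = 2 + √113/9 ≈ 3.1811)
q + v*(-3*1) = 84 + (2 + √113/9)*(-3*1) = 84 + (2 + √113/9)*(-3) = 84 + (-6 - √113/3) = 78 - √113/3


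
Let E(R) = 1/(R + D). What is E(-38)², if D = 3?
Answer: 1/1225 ≈ 0.00081633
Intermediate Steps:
E(R) = 1/(3 + R) (E(R) = 1/(R + 3) = 1/(3 + R))
E(-38)² = (1/(3 - 38))² = (1/(-35))² = (-1/35)² = 1/1225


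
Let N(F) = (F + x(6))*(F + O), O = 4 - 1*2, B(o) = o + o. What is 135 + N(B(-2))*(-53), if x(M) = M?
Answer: 347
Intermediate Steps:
B(o) = 2*o
O = 2 (O = 4 - 2 = 2)
N(F) = (2 + F)*(6 + F) (N(F) = (F + 6)*(F + 2) = (6 + F)*(2 + F) = (2 + F)*(6 + F))
135 + N(B(-2))*(-53) = 135 + (12 + (2*(-2))² + 8*(2*(-2)))*(-53) = 135 + (12 + (-4)² + 8*(-4))*(-53) = 135 + (12 + 16 - 32)*(-53) = 135 - 4*(-53) = 135 + 212 = 347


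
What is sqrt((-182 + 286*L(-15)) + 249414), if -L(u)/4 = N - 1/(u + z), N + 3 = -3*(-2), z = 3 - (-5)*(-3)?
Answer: 8*sqrt(311037)/9 ≈ 495.74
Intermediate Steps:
z = -12 (z = 3 - 1*15 = 3 - 15 = -12)
N = 3 (N = -3 - 3*(-2) = -3 + 6 = 3)
L(u) = -12 + 4/(-12 + u) (L(u) = -4*(3 - 1/(u - 12)) = -4*(3 - 1/(-12 + u)) = -12 + 4/(-12 + u))
sqrt((-182 + 286*L(-15)) + 249414) = sqrt((-182 + 286*(4*(37 - 3*(-15))/(-12 - 15))) + 249414) = sqrt((-182 + 286*(4*(37 + 45)/(-27))) + 249414) = sqrt((-182 + 286*(4*(-1/27)*82)) + 249414) = sqrt((-182 + 286*(-328/27)) + 249414) = sqrt((-182 - 93808/27) + 249414) = sqrt(-98722/27 + 249414) = sqrt(6635456/27) = 8*sqrt(311037)/9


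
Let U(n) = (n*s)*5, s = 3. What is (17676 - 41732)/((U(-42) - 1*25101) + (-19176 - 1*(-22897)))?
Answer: 388/355 ≈ 1.0930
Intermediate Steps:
U(n) = 15*n (U(n) = (n*3)*5 = (3*n)*5 = 15*n)
(17676 - 41732)/((U(-42) - 1*25101) + (-19176 - 1*(-22897))) = (17676 - 41732)/((15*(-42) - 1*25101) + (-19176 - 1*(-22897))) = -24056/((-630 - 25101) + (-19176 + 22897)) = -24056/(-25731 + 3721) = -24056/(-22010) = -24056*(-1/22010) = 388/355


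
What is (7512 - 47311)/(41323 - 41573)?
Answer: 39799/250 ≈ 159.20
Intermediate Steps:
(7512 - 47311)/(41323 - 41573) = -39799/(-250) = -39799*(-1/250) = 39799/250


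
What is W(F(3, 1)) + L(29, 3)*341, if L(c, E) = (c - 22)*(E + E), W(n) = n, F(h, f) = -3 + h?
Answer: 14322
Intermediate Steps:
L(c, E) = 2*E*(-22 + c) (L(c, E) = (-22 + c)*(2*E) = 2*E*(-22 + c))
W(F(3, 1)) + L(29, 3)*341 = (-3 + 3) + (2*3*(-22 + 29))*341 = 0 + (2*3*7)*341 = 0 + 42*341 = 0 + 14322 = 14322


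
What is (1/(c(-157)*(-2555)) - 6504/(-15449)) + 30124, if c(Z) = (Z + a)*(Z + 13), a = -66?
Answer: 5454805894716193/181075875120 ≈ 30124.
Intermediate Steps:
c(Z) = (-66 + Z)*(13 + Z) (c(Z) = (Z - 66)*(Z + 13) = (-66 + Z)*(13 + Z))
(1/(c(-157)*(-2555)) - 6504/(-15449)) + 30124 = (1/(-858 + (-157)**2 - 53*(-157)*(-2555)) - 6504/(-15449)) + 30124 = (-1/2555/(-858 + 24649 + 8321) - 6504*(-1/15449)) + 30124 = (-1/2555/32112 + 6504/15449) + 30124 = ((1/32112)*(-1/2555) + 6504/15449) + 30124 = (-1/82046160 + 6504/15449) + 30124 = 76232601313/181075875120 + 30124 = 5454805894716193/181075875120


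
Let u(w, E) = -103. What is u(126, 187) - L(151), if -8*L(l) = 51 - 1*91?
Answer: -108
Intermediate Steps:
L(l) = 5 (L(l) = -(51 - 1*91)/8 = -(51 - 91)/8 = -⅛*(-40) = 5)
u(126, 187) - L(151) = -103 - 1*5 = -103 - 5 = -108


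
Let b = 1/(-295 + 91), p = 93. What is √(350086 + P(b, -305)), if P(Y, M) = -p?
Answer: √349993 ≈ 591.60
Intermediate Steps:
b = -1/204 (b = 1/(-204) = -1/204 ≈ -0.0049020)
P(Y, M) = -93 (P(Y, M) = -1*93 = -93)
√(350086 + P(b, -305)) = √(350086 - 93) = √349993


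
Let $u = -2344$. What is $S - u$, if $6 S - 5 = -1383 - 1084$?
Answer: $\frac{5801}{3} \approx 1933.7$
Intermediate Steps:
$S = - \frac{1231}{3}$ ($S = \frac{5}{6} + \frac{-1383 - 1084}{6} = \frac{5}{6} + \frac{1}{6} \left(-2467\right) = \frac{5}{6} - \frac{2467}{6} = - \frac{1231}{3} \approx -410.33$)
$S - u = - \frac{1231}{3} - -2344 = - \frac{1231}{3} + 2344 = \frac{5801}{3}$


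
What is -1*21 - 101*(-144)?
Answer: 14523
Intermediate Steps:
-1*21 - 101*(-144) = -21 + 14544 = 14523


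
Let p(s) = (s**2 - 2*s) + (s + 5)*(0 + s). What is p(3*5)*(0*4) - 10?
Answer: -10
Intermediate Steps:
p(s) = s**2 - 2*s + s*(5 + s) (p(s) = (s**2 - 2*s) + (5 + s)*s = (s**2 - 2*s) + s*(5 + s) = s**2 - 2*s + s*(5 + s))
p(3*5)*(0*4) - 10 = ((3*5)*(3 + 2*(3*5)))*(0*4) - 10 = (15*(3 + 2*15))*0 - 10 = (15*(3 + 30))*0 - 10 = (15*33)*0 - 10 = 495*0 - 10 = 0 - 10 = -10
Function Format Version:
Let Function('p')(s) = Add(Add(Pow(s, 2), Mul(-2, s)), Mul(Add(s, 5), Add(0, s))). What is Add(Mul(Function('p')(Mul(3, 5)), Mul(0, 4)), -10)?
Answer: -10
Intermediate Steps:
Function('p')(s) = Add(Pow(s, 2), Mul(-2, s), Mul(s, Add(5, s))) (Function('p')(s) = Add(Add(Pow(s, 2), Mul(-2, s)), Mul(Add(5, s), s)) = Add(Add(Pow(s, 2), Mul(-2, s)), Mul(s, Add(5, s))) = Add(Pow(s, 2), Mul(-2, s), Mul(s, Add(5, s))))
Add(Mul(Function('p')(Mul(3, 5)), Mul(0, 4)), -10) = Add(Mul(Mul(Mul(3, 5), Add(3, Mul(2, Mul(3, 5)))), Mul(0, 4)), -10) = Add(Mul(Mul(15, Add(3, Mul(2, 15))), 0), -10) = Add(Mul(Mul(15, Add(3, 30)), 0), -10) = Add(Mul(Mul(15, 33), 0), -10) = Add(Mul(495, 0), -10) = Add(0, -10) = -10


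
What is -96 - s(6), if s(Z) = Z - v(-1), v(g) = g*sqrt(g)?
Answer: -102 - I ≈ -102.0 - 1.0*I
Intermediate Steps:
v(g) = g**(3/2)
s(Z) = I + Z (s(Z) = Z - (-1)**(3/2) = Z - (-1)*I = Z + I = I + Z)
-96 - s(6) = -96 - (I + 6) = -96 - (6 + I) = -96 + (-6 - I) = -102 - I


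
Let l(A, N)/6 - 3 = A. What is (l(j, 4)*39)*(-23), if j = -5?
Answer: 10764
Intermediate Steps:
l(A, N) = 18 + 6*A
(l(j, 4)*39)*(-23) = ((18 + 6*(-5))*39)*(-23) = ((18 - 30)*39)*(-23) = -12*39*(-23) = -468*(-23) = 10764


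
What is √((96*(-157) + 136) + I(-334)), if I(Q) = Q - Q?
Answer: 2*I*√3734 ≈ 122.21*I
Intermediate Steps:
I(Q) = 0
√((96*(-157) + 136) + I(-334)) = √((96*(-157) + 136) + 0) = √((-15072 + 136) + 0) = √(-14936 + 0) = √(-14936) = 2*I*√3734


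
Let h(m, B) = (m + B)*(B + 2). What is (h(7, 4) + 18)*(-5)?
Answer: -420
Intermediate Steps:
h(m, B) = (2 + B)*(B + m) (h(m, B) = (B + m)*(2 + B) = (2 + B)*(B + m))
(h(7, 4) + 18)*(-5) = ((4² + 2*4 + 2*7 + 4*7) + 18)*(-5) = ((16 + 8 + 14 + 28) + 18)*(-5) = (66 + 18)*(-5) = 84*(-5) = -420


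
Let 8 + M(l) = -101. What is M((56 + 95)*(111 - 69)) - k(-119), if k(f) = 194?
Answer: -303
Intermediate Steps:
M(l) = -109 (M(l) = -8 - 101 = -109)
M((56 + 95)*(111 - 69)) - k(-119) = -109 - 1*194 = -109 - 194 = -303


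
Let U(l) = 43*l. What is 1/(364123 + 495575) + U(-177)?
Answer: -6543161477/859698 ≈ -7611.0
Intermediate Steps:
1/(364123 + 495575) + U(-177) = 1/(364123 + 495575) + 43*(-177) = 1/859698 - 7611 = -6543161477/859698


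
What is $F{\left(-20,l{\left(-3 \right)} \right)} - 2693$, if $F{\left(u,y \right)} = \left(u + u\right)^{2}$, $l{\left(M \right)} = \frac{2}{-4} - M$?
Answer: $-1093$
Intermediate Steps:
$l{\left(M \right)} = - \frac{1}{2} - M$ ($l{\left(M \right)} = 2 \left(- \frac{1}{4}\right) - M = - \frac{1}{2} - M$)
$F{\left(u,y \right)} = 4 u^{2}$ ($F{\left(u,y \right)} = \left(2 u\right)^{2} = 4 u^{2}$)
$F{\left(-20,l{\left(-3 \right)} \right)} - 2693 = 4 \left(-20\right)^{2} - 2693 = 4 \cdot 400 - 2693 = 1600 - 2693 = -1093$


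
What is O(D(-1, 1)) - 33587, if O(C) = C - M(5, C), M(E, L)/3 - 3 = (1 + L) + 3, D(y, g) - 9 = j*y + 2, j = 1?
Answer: -33628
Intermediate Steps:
D(y, g) = 11 + y (D(y, g) = 9 + (1*y + 2) = 9 + (y + 2) = 9 + (2 + y) = 11 + y)
M(E, L) = 21 + 3*L (M(E, L) = 9 + 3*((1 + L) + 3) = 9 + 3*(4 + L) = 9 + (12 + 3*L) = 21 + 3*L)
O(C) = -21 - 2*C (O(C) = C - (21 + 3*C) = C + (-21 - 3*C) = -21 - 2*C)
O(D(-1, 1)) - 33587 = (-21 - 2*(11 - 1)) - 33587 = (-21 - 2*10) - 33587 = (-21 - 20) - 33587 = -41 - 33587 = -33628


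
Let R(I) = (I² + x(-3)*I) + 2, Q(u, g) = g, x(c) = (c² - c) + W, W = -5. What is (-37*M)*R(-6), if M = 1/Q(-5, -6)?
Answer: -74/3 ≈ -24.667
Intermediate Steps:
x(c) = -5 + c² - c (x(c) = (c² - c) - 5 = -5 + c² - c)
R(I) = 2 + I² + 7*I (R(I) = (I² + (-5 + (-3)² - 1*(-3))*I) + 2 = (I² + (-5 + 9 + 3)*I) + 2 = (I² + 7*I) + 2 = 2 + I² + 7*I)
M = -⅙ (M = 1/(-6) = -⅙ ≈ -0.16667)
(-37*M)*R(-6) = (-37*(-⅙))*(2 + (-6)² + 7*(-6)) = 37*(2 + 36 - 42)/6 = (37/6)*(-4) = -74/3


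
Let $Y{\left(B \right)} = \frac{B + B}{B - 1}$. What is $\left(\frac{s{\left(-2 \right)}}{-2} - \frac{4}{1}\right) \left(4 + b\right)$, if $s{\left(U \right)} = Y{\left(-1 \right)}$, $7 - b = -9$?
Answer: $-90$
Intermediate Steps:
$b = 16$ ($b = 7 - -9 = 7 + 9 = 16$)
$Y{\left(B \right)} = \frac{2 B}{-1 + B}$
$s{\left(U \right)} = 1$ ($s{\left(U \right)} = 2 \left(-1\right) \frac{1}{-1 - 1} = 2 \left(-1\right) \frac{1}{-2} = 2 \left(-1\right) \left(- \frac{1}{2}\right) = 1$)
$\left(\frac{s{\left(-2 \right)}}{-2} - \frac{4}{1}\right) \left(4 + b\right) = \left(1 \frac{1}{-2} - \frac{4}{1}\right) \left(4 + 16\right) = \left(1 \left(- \frac{1}{2}\right) - 4\right) 20 = \left(- \frac{1}{2} - 4\right) 20 = \left(- \frac{9}{2}\right) 20 = -90$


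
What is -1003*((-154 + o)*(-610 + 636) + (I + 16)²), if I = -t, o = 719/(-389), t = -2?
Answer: 1454564642/389 ≈ 3.7392e+6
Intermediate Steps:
o = -719/389 (o = 719*(-1/389) = -719/389 ≈ -1.8483)
I = 2 (I = -1*(-2) = 2)
-1003*((-154 + o)*(-610 + 636) + (I + 16)²) = -1003*((-154 - 719/389)*(-610 + 636) + (2 + 16)²) = -1003*(-60625/389*26 + 18²) = -1003*(-1576250/389 + 324) = -1003*(-1450214/389) = 1454564642/389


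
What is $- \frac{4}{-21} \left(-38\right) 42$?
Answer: $-304$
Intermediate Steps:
$- \frac{4}{-21} \left(-38\right) 42 = \left(-4\right) \left(- \frac{1}{21}\right) \left(-38\right) 42 = \frac{4}{21} \left(-38\right) 42 = \left(- \frac{152}{21}\right) 42 = -304$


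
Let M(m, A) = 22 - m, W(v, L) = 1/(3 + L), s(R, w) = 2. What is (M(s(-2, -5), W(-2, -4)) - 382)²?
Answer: 131044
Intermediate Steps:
(M(s(-2, -5), W(-2, -4)) - 382)² = ((22 - 1*2) - 382)² = ((22 - 2) - 382)² = (20 - 382)² = (-362)² = 131044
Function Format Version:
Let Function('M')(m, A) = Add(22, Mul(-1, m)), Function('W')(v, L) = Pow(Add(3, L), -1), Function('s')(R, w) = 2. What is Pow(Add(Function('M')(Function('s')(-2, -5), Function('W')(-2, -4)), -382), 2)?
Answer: 131044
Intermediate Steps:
Pow(Add(Function('M')(Function('s')(-2, -5), Function('W')(-2, -4)), -382), 2) = Pow(Add(Add(22, Mul(-1, 2)), -382), 2) = Pow(Add(Add(22, -2), -382), 2) = Pow(Add(20, -382), 2) = Pow(-362, 2) = 131044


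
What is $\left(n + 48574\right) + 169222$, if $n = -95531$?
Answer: $122265$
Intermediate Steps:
$\left(n + 48574\right) + 169222 = \left(-95531 + 48574\right) + 169222 = -46957 + 169222 = 122265$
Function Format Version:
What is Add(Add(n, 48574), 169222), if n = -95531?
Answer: 122265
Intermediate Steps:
Add(Add(n, 48574), 169222) = Add(Add(-95531, 48574), 169222) = Add(-46957, 169222) = 122265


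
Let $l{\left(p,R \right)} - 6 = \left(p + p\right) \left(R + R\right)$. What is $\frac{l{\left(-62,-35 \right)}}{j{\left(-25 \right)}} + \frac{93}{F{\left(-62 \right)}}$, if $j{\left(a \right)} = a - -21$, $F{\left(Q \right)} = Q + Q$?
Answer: $- \frac{8689}{4} \approx -2172.3$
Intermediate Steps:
$F{\left(Q \right)} = 2 Q$
$j{\left(a \right)} = 21 + a$ ($j{\left(a \right)} = a + 21 = 21 + a$)
$l{\left(p,R \right)} = 6 + 4 R p$ ($l{\left(p,R \right)} = 6 + \left(p + p\right) \left(R + R\right) = 6 + 2 p 2 R = 6 + 4 R p$)
$\frac{l{\left(-62,-35 \right)}}{j{\left(-25 \right)}} + \frac{93}{F{\left(-62 \right)}} = \frac{6 + 4 \left(-35\right) \left(-62\right)}{21 - 25} + \frac{93}{2 \left(-62\right)} = \frac{6 + 8680}{-4} + \frac{93}{-124} = 8686 \left(- \frac{1}{4}\right) + 93 \left(- \frac{1}{124}\right) = - \frac{4343}{2} - \frac{3}{4} = - \frac{8689}{4}$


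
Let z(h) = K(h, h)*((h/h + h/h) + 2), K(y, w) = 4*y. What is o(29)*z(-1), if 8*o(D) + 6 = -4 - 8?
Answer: 36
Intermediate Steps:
o(D) = -9/4 (o(D) = -¾ + (-4 - 8)/8 = -¾ + (⅛)*(-12) = -¾ - 3/2 = -9/4)
z(h) = 16*h (z(h) = (4*h)*((h/h + h/h) + 2) = (4*h)*((1 + 1) + 2) = (4*h)*(2 + 2) = (4*h)*4 = 16*h)
o(29)*z(-1) = -36*(-1) = -9/4*(-16) = 36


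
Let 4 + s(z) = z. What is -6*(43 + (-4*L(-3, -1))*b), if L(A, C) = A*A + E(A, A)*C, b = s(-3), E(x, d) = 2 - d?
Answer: -930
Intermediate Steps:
s(z) = -4 + z
b = -7 (b = -4 - 3 = -7)
L(A, C) = A**2 + C*(2 - A) (L(A, C) = A*A + (2 - A)*C = A**2 + C*(2 - A))
-6*(43 + (-4*L(-3, -1))*b) = -6*(43 - 4*((-3)**2 - 1*(-1)*(-2 - 3))*(-7)) = -6*(43 - 4*(9 - 1*(-1)*(-5))*(-7)) = -6*(43 - 4*(9 - 5)*(-7)) = -6*(43 - 4*4*(-7)) = -6*(43 - 16*(-7)) = -6*(43 + 112) = -6*155 = -930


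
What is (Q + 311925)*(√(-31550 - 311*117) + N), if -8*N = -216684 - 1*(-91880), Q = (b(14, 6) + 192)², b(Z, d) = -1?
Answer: 5435307803 + 348406*I*√67937 ≈ 5.4353e+9 + 9.0811e+7*I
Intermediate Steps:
Q = 36481 (Q = (-1 + 192)² = 191² = 36481)
N = 31201/2 (N = -(-216684 - 1*(-91880))/8 = -(-216684 + 91880)/8 = -⅛*(-124804) = 31201/2 ≈ 15601.)
(Q + 311925)*(√(-31550 - 311*117) + N) = (36481 + 311925)*(√(-31550 - 311*117) + 31201/2) = 348406*(√(-31550 - 36387) + 31201/2) = 348406*(√(-67937) + 31201/2) = 348406*(I*√67937 + 31201/2) = 348406*(31201/2 + I*√67937) = 5435307803 + 348406*I*√67937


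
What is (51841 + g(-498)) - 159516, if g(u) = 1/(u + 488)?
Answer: -1076751/10 ≈ -1.0768e+5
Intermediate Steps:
g(u) = 1/(488 + u)
(51841 + g(-498)) - 159516 = (51841 + 1/(488 - 498)) - 159516 = (51841 + 1/(-10)) - 159516 = (51841 - 1/10) - 159516 = 518409/10 - 159516 = -1076751/10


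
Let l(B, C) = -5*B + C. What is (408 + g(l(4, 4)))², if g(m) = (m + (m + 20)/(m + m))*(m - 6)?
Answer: 9308601/16 ≈ 5.8179e+5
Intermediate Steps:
l(B, C) = C - 5*B
g(m) = (-6 + m)*(m + (20 + m)/(2*m)) (g(m) = (m + (20 + m)/((2*m)))*(-6 + m) = (m + (20 + m)*(1/(2*m)))*(-6 + m) = (m + (20 + m)/(2*m))*(-6 + m) = (-6 + m)*(m + (20 + m)/(2*m)))
(408 + g(l(4, 4)))² = (408 + (7 + (4 - 5*4)² - 60/(4 - 5*4) - 11*(4 - 5*4)/2))² = (408 + (7 + (4 - 20)² - 60/(4 - 20) - 11*(4 - 20)/2))² = (408 + (7 + (-16)² - 60/(-16) - 11/2*(-16)))² = (408 + (7 + 256 - 60*(-1/16) + 88))² = (408 + (7 + 256 + 15/4 + 88))² = (408 + 1419/4)² = (3051/4)² = 9308601/16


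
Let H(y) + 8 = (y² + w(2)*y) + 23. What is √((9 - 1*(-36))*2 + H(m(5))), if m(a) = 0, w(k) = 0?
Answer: √105 ≈ 10.247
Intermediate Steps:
H(y) = 15 + y² (H(y) = -8 + ((y² + 0*y) + 23) = -8 + ((y² + 0) + 23) = -8 + (y² + 23) = -8 + (23 + y²) = 15 + y²)
√((9 - 1*(-36))*2 + H(m(5))) = √((9 - 1*(-36))*2 + (15 + 0²)) = √((9 + 36)*2 + (15 + 0)) = √(45*2 + 15) = √(90 + 15) = √105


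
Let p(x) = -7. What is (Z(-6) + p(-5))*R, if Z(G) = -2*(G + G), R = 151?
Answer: 2567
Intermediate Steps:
Z(G) = -4*G
(Z(-6) + p(-5))*R = (-4*(-6) - 7)*151 = (24 - 7)*151 = 17*151 = 2567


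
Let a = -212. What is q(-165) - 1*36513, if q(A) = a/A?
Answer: -6024433/165 ≈ -36512.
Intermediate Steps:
q(A) = -212/A
q(-165) - 1*36513 = -212/(-165) - 1*36513 = -212*(-1/165) - 36513 = 212/165 - 36513 = -6024433/165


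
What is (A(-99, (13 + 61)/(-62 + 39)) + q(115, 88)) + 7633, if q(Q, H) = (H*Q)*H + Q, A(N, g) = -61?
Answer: 898247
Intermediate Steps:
q(Q, H) = Q + Q*H² (q(Q, H) = Q*H² + Q = Q + Q*H²)
(A(-99, (13 + 61)/(-62 + 39)) + q(115, 88)) + 7633 = (-61 + 115*(1 + 88²)) + 7633 = (-61 + 115*(1 + 7744)) + 7633 = (-61 + 115*7745) + 7633 = (-61 + 890675) + 7633 = 890614 + 7633 = 898247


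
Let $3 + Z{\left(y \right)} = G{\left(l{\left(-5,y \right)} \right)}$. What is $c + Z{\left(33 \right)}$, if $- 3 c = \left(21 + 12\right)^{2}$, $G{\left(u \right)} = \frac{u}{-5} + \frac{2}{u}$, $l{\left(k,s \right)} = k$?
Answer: $- \frac{1827}{5} \approx -365.4$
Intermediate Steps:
$G{\left(u \right)} = \frac{2}{u} - \frac{u}{5}$ ($G{\left(u \right)} = u \left(- \frac{1}{5}\right) + \frac{2}{u} = - \frac{u}{5} + \frac{2}{u} = \frac{2}{u} - \frac{u}{5}$)
$Z{\left(y \right)} = - \frac{12}{5}$ ($Z{\left(y \right)} = -3 + \left(\frac{2}{-5} - -1\right) = -3 + \left(2 \left(- \frac{1}{5}\right) + 1\right) = -3 + \left(- \frac{2}{5} + 1\right) = -3 + \frac{3}{5} = - \frac{12}{5}$)
$c = -363$ ($c = - \frac{\left(21 + 12\right)^{2}}{3} = - \frac{33^{2}}{3} = \left(- \frac{1}{3}\right) 1089 = -363$)
$c + Z{\left(33 \right)} = -363 - \frac{12}{5} = - \frac{1827}{5}$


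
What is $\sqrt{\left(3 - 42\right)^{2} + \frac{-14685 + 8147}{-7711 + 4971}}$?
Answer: $\frac{\sqrt{2859243430}}{1370} \approx 39.031$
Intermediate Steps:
$\sqrt{\left(3 - 42\right)^{2} + \frac{-14685 + 8147}{-7711 + 4971}} = \sqrt{\left(-39\right)^{2} - \frac{6538}{-2740}} = \sqrt{1521 - - \frac{3269}{1370}} = \sqrt{1521 + \frac{3269}{1370}} = \sqrt{\frac{2087039}{1370}} = \frac{\sqrt{2859243430}}{1370}$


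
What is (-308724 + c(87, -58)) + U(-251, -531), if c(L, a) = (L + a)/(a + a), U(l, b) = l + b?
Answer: -1238025/4 ≈ -3.0951e+5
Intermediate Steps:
U(l, b) = b + l
c(L, a) = (L + a)/(2*a) (c(L, a) = (L + a)/((2*a)) = (L + a)*(1/(2*a)) = (L + a)/(2*a))
(-308724 + c(87, -58)) + U(-251, -531) = (-308724 + (½)*(87 - 58)/(-58)) + (-531 - 251) = (-308724 + (½)*(-1/58)*29) - 782 = (-308724 - ¼) - 782 = -1234897/4 - 782 = -1238025/4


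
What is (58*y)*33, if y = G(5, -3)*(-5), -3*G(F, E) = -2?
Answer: -6380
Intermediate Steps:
G(F, E) = ⅔ (G(F, E) = -⅓*(-2) = ⅔)
y = -10/3 (y = (⅔)*(-5) = -10/3 ≈ -3.3333)
(58*y)*33 = (58*(-10/3))*33 = -580/3*33 = -6380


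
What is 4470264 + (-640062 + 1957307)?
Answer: 5787509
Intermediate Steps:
4470264 + (-640062 + 1957307) = 4470264 + 1317245 = 5787509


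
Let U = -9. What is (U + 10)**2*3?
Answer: 3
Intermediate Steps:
(U + 10)**2*3 = (-9 + 10)**2*3 = 1**2*3 = 1*3 = 3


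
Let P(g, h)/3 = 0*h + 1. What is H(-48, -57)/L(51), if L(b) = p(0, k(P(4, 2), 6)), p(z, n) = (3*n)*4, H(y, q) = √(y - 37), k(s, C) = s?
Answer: I*√85/36 ≈ 0.2561*I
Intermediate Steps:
P(g, h) = 3 (P(g, h) = 3*(0*h + 1) = 3*(0 + 1) = 3*1 = 3)
H(y, q) = √(-37 + y)
p(z, n) = 12*n
L(b) = 36 (L(b) = 12*3 = 36)
H(-48, -57)/L(51) = √(-37 - 48)/36 = √(-85)*(1/36) = (I*√85)*(1/36) = I*√85/36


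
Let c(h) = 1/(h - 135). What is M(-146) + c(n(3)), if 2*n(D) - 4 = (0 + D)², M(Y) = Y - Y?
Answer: -2/257 ≈ -0.0077821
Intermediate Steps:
M(Y) = 0
n(D) = 2 + D²/2 (n(D) = 2 + (0 + D)²/2 = 2 + D²/2)
c(h) = 1/(-135 + h)
M(-146) + c(n(3)) = 0 + 1/(-135 + (2 + (½)*3²)) = 0 + 1/(-135 + (2 + (½)*9)) = 0 + 1/(-135 + (2 + 9/2)) = 0 + 1/(-135 + 13/2) = 0 + 1/(-257/2) = 0 - 2/257 = -2/257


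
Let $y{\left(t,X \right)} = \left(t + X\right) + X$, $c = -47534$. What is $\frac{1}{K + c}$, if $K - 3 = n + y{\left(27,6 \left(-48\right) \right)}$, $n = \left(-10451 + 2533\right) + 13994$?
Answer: $- \frac{1}{42004} \approx -2.3807 \cdot 10^{-5}$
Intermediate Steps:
$y{\left(t,X \right)} = t + 2 X$ ($y{\left(t,X \right)} = \left(X + t\right) + X = t + 2 X$)
$n = 6076$ ($n = -7918 + 13994 = 6076$)
$K = 5530$ ($K = 3 + \left(6076 + \left(27 + 2 \cdot 6 \left(-48\right)\right)\right) = 3 + \left(6076 + \left(27 + 2 \left(-288\right)\right)\right) = 3 + \left(6076 + \left(27 - 576\right)\right) = 3 + \left(6076 - 549\right) = 3 + 5527 = 5530$)
$\frac{1}{K + c} = \frac{1}{5530 - 47534} = \frac{1}{-42004} = - \frac{1}{42004}$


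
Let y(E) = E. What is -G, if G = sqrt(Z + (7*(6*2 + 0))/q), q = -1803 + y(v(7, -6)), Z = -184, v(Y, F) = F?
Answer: -2*I*sqrt(1858915)/201 ≈ -13.566*I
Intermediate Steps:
q = -1809 (q = -1803 - 6 = -1809)
G = 2*I*sqrt(1858915)/201 (G = sqrt(-184 + (7*(6*2 + 0))/(-1809)) = sqrt(-184 + (7*(12 + 0))*(-1/1809)) = sqrt(-184 + (7*12)*(-1/1809)) = sqrt(-184 + 84*(-1/1809)) = sqrt(-184 - 28/603) = sqrt(-110980/603) = 2*I*sqrt(1858915)/201 ≈ 13.566*I)
-G = -2*I*sqrt(1858915)/201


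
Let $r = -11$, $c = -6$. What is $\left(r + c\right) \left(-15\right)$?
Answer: $255$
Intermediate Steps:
$\left(r + c\right) \left(-15\right) = \left(-11 - 6\right) \left(-15\right) = \left(-17\right) \left(-15\right) = 255$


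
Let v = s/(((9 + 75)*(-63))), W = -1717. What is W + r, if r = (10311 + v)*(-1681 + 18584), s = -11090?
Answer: 461252144071/2646 ≈ 1.7432e+8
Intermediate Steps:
v = 5545/2646 (v = -11090*(-1/(63*(9 + 75))) = -11090/(84*(-63)) = -11090/(-5292) = -11090*(-1/5292) = 5545/2646 ≈ 2.0956)
r = 461256687253/2646 (r = (10311 + 5545/2646)*(-1681 + 18584) = (27288451/2646)*16903 = 461256687253/2646 ≈ 1.7432e+8)
W + r = -1717 + 461256687253/2646 = 461252144071/2646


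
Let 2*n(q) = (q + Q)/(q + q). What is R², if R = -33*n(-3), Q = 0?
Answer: 1089/16 ≈ 68.063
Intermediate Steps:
n(q) = ¼ (n(q) = ((q + 0)/(q + q))/2 = (q/((2*q)))/2 = (q*(1/(2*q)))/2 = (½)*(½) = ¼)
R = -33/4 (R = -33*¼ = -33/4 ≈ -8.2500)
R² = (-33/4)² = 1089/16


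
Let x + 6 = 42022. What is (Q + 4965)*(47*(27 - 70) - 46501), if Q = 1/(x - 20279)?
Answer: -5236698323532/21737 ≈ -2.4091e+8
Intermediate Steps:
x = 42016 (x = -6 + 42022 = 42016)
Q = 1/21737 (Q = 1/(42016 - 20279) = 1/21737 ≈ 4.6004e-5)
(Q + 4965)*(47*(27 - 70) - 46501) = (1/21737 + 4965)*(47*(27 - 70) - 46501) = 107924206*(47*(-43) - 46501)/21737 = 107924206*(-2021 - 46501)/21737 = (107924206/21737)*(-48522) = -5236698323532/21737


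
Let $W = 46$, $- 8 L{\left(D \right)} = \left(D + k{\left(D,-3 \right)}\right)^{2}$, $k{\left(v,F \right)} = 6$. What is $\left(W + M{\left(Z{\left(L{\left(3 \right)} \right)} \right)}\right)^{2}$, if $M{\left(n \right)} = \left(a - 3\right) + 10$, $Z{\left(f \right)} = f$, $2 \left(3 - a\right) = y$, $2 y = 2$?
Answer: $\frac{12321}{4} \approx 3080.3$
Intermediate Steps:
$y = 1$ ($y = \frac{1}{2} \cdot 2 = 1$)
$a = \frac{5}{2}$ ($a = 3 - \frac{1}{2} = \frac{5}{2} \approx 2.5$)
$L{\left(D \right)} = - \frac{\left(6 + D\right)^{2}}{8}$ ($L{\left(D \right)} = - \frac{\left(D + 6\right)^{2}}{8} = - \frac{\left(6 + D\right)^{2}}{8}$)
$M{\left(n \right)} = \frac{19}{2}$ ($M{\left(n \right)} = \left(\frac{5}{2} - 3\right) + 10 = - \frac{1}{2} + 10 = \frac{19}{2}$)
$\left(W + M{\left(Z{\left(L{\left(3 \right)} \right)} \right)}\right)^{2} = \left(46 + \frac{19}{2}\right)^{2} = \left(\frac{111}{2}\right)^{2} = \frac{12321}{4}$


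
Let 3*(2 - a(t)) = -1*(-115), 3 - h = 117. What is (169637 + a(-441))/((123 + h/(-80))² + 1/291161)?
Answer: 237029278595200/21636635987307 ≈ 10.955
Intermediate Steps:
h = -114 (h = 3 - 1*117 = 3 - 117 = -114)
a(t) = -109/3 (a(t) = 2 - (-1)*(-115)/3 = 2 - ⅓*115 = 2 - 115/3 = -109/3)
(169637 + a(-441))/((123 + h/(-80))² + 1/291161) = (169637 - 109/3)/((123 - 114/(-80))² + 1/291161) = 508802/(3*((123 - 114*(-1/80))² + 1/291161)) = 508802/(3*((123 + 57/40)² + 1/291161)) = 508802/(3*((4977/40)² + 1/291161)) = 508802/(3*(24770529/1600 + 1/291161)) = 508802/(3*(7212211995769/465857600)) = (508802/3)*(465857600/7212211995769) = 237029278595200/21636635987307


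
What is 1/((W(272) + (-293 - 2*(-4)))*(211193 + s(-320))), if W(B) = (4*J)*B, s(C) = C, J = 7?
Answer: 1/1545909963 ≈ 6.4687e-10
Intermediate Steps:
W(B) = 28*B (W(B) = (4*7)*B = 28*B)
1/((W(272) + (-293 - 2*(-4)))*(211193 + s(-320))) = 1/((28*272 + (-293 - 2*(-4)))*(211193 - 320)) = 1/((7616 + (-293 + 8))*210873) = 1/((7616 - 285)*210873) = 1/(7331*210873) = 1/1545909963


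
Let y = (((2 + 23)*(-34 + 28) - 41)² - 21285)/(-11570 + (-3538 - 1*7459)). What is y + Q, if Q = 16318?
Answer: 368233110/22567 ≈ 16317.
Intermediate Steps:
y = -15196/22567 (y = ((25*(-6) - 41)² - 21285)/(-11570 + (-3538 - 7459)) = ((-150 - 41)² - 21285)/(-11570 - 10997) = ((-191)² - 21285)/(-22567) = (36481 - 21285)*(-1/22567) = 15196*(-1/22567) = -15196/22567 ≈ -0.67337)
y + Q = -15196/22567 + 16318 = 368233110/22567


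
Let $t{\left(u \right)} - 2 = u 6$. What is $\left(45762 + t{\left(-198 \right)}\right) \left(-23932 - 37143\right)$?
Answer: $-2722479200$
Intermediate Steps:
$t{\left(u \right)} = 2 + 6 u$ ($t{\left(u \right)} = 2 + u 6 = 2 + 6 u$)
$\left(45762 + t{\left(-198 \right)}\right) \left(-23932 - 37143\right) = \left(45762 + \left(2 + 6 \left(-198\right)\right)\right) \left(-23932 - 37143\right) = \left(45762 + \left(2 - 1188\right)\right) \left(-61075\right) = \left(45762 - 1186\right) \left(-61075\right) = 44576 \left(-61075\right) = -2722479200$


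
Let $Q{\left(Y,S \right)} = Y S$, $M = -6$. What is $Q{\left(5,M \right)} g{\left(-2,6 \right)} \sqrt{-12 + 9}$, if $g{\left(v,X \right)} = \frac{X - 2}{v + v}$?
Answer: $30 i \sqrt{3} \approx 51.962 i$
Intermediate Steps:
$g{\left(v,X \right)} = \frac{-2 + X}{2 v}$
$Q{\left(Y,S \right)} = S Y$
$Q{\left(5,M \right)} g{\left(-2,6 \right)} \sqrt{-12 + 9} = \left(-6\right) 5 \frac{-2 + 6}{2 \left(-2\right)} \sqrt{-12 + 9} = - 30 \cdot \frac{1}{2} \left(- \frac{1}{2}\right) 4 \sqrt{-3} = \left(-30\right) \left(-1\right) i \sqrt{3} = 30 i \sqrt{3}$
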